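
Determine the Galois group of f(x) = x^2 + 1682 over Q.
Gal(K/Q) = Z/2Z (cyclic of order 2)

x^2 + 1682 is irreducible over Q since -1682 is not a rational square. The splitting field Q(sqrt(-1682)) has degree 2 over Q, and its unique nontrivial automorphism is sqrt(-1682) ↦ -sqrt(-1682). Hence Gal(Q(sqrt(-1682))/Q) = Z/2Z.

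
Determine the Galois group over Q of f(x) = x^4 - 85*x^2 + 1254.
Gal(K/Q) = V_4 (Klein four-group, Z/2Z × Z/2Z)

f factors as (x^2 - 66)(x^2 - 19), so the splitting field is K = Q(sqrt(66), sqrt(19)). The elements 66, 19, 1254 are all non-squares in Q, so sqrt(66) and sqrt(19) generate independent quadratic extensions. Thus [K:Q] = 4 and Gal(K/Q) is generated by the two order-2 automorphisms sqrt(66) ↦ -sqrt(66) and sqrt(19) ↦ -sqrt(19), giving V_4.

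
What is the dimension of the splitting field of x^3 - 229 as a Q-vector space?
[K:Q] = 6

x^3 - 229 has one real root r = 229^(1/3) and two complex roots r*zeta_3, r*zeta_3^2 where zeta_3 = e^(2*pi*i/3). The splitting field is Q(r, zeta_3). [Q(r):Q] = 3 and [Q(zeta_3):Q] = 2 with gcd = 1, so [Q(r, zeta_3):Q] = 3 * 2 = 6.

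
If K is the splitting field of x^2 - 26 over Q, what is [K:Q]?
[K:Q] = 2

The polynomial x^2 - 26 is irreducible over Q since 26 is not a perfect square. Its splitting field is Q(sqrt(26)), which has degree 2 over Q.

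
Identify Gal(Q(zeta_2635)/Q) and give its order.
|Gal(Q(zeta_2635)/Q)| = phi(2635) = 1920; group ≅ (Z/2635Z)^* ≅ Z/4Z × Z/16Z × Z/30Z

The n-th cyclotomic polynomial Φ_2635(x) is the minimal polynomial of zeta_2635 over Q and has degree phi(2635) = 1920. So Q(zeta_2635) is a degree-1920 Galois extension with Galois group (Z/2635Z)^*. By CRT, (Z/2635Z)^* ≅ (Z/5Z)^* × (Z/17Z)^* × (Z/31Z)^*. Each prime-power unit group is (Z/5Z)^* ≅ Z/4Z; (Z/17Z)^* ≅ Z/16Z; (Z/31Z)^* ≅ Z/30Z. Hence Gal(Q(zeta_2635)/Q) ≅ Z/4Z × Z/16Z × Z/30Z.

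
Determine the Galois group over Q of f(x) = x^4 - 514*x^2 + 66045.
Gal(K/Q) = V_4 (Klein four-group, Z/2Z × Z/2Z)

f factors as (x^2 - 255)(x^2 - 259), so the splitting field is K = Q(sqrt(255), sqrt(259)). The elements 255, 259, 66045 are all non-squares in Q, so sqrt(255) and sqrt(259) generate independent quadratic extensions. Thus [K:Q] = 4 and Gal(K/Q) is generated by the two order-2 automorphisms sqrt(255) ↦ -sqrt(255) and sqrt(259) ↦ -sqrt(259), giving V_4.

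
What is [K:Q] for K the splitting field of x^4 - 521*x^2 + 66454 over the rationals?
[K:Q] = 4

f factors as (x^2 - 223)(x^2 - 298); the splitting field is K = Q(sqrt(223), sqrt(298)). Since 223, 298, and 66454 are all non-squares in Q, the three subfields Q(sqrt(223)), Q(sqrt(298)), Q(sqrt(66454)) are distinct degree-2 extensions, so [K:Q] = 4 (Klein four Galois group).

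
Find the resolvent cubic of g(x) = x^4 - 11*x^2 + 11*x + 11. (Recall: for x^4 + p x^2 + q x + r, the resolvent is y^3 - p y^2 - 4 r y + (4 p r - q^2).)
h(y) = y^3 + 11*y^2 - 44*y - 605

Identify coefficients: p = -11, q = 11, r = 11.
Plug into h(y) = y^3 - p y^2 - 4 r y + (4 p r - q^2):
  h(y) = y^3 - (-11) y^2 - 4*(11) y + (4*(-11)*(11) - (11)^2)
       = y^3 + (11) y^2 + (-44) y + (-605).
Simplifying: h(y) = y^3 + 11*y^2 - 44*y - 605.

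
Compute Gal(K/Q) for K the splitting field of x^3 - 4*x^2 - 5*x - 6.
Gal(K/Q) = S_3 (symmetric group of order 6)

Compute the discriminant of x^3 + (-4)*x^2 + (-5)*x + (-6): Δ = -3768. Since Δ is not a rational square, the Galois group is not contained in A_3; it must be the full S_3 (irreducibility of the cubic rules out anything smaller).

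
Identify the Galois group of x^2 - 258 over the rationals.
Gal(K/Q) = Z/2Z (cyclic of order 2)

x^2 - 258 is irreducible over Q since 258 is not a rational square. The splitting field Q(sqrt(258)) has degree 2 over Q, and its unique nontrivial automorphism is sqrt(258) ↦ -sqrt(258). Hence Gal(Q(sqrt(258))/Q) = Z/2Z.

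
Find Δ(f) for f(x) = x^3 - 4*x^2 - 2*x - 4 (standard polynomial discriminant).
Δ = -1936

For x^3 + a x^2 + b x + c the discriminant is Δ = 18 a b c - 4 a^3 c + a^2 b^2 - 4 b^3 - 27 c^2.
Plug a = -4, b = -2, c = -4:
  18*(-4)*(-2)*(-4) - 4*(-4)^3*(-4) + (-4)^2*(-2)^2 - 4*(-2)^3 - 27*(-4)^2
  = -576 + (-1024) + 64 + (32) + (-432)
  = -1936.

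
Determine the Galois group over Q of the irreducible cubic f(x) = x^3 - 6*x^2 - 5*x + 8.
Gal(K/Q) = S_3 (symmetric group of order 6)

Compute the discriminant of x^3 + (-6)*x^2 + (-5)*x + (8): Δ = 10904. Since Δ is not a rational square, the Galois group is not contained in A_3; it must be the full S_3 (irreducibility of the cubic rules out anything smaller).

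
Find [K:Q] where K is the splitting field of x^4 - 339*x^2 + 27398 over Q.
[K:Q] = 4

f factors as (x^2 - 206)(x^2 - 133); the splitting field is K = Q(sqrt(206), sqrt(133)). Since 206, 133, and 27398 are all non-squares in Q, the three subfields Q(sqrt(206)), Q(sqrt(133)), Q(sqrt(27398)) are distinct degree-2 extensions, so [K:Q] = 4 (Klein four Galois group).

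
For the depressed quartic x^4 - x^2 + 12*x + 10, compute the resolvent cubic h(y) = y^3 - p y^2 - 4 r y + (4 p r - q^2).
h(y) = y^3 + y^2 - 40*y - 184

Identify coefficients: p = -1, q = 12, r = 10.
Plug into h(y) = y^3 - p y^2 - 4 r y + (4 p r - q^2):
  h(y) = y^3 - (-1) y^2 - 4*(10) y + (4*(-1)*(10) - (12)^2)
       = y^3 + (1) y^2 + (-40) y + (-184).
Simplifying: h(y) = y^3 + y^2 - 40*y - 184.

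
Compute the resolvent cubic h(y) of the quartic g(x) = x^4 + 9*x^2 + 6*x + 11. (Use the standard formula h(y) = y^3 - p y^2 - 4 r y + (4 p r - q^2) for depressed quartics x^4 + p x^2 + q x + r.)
h(y) = y^3 - 9*y^2 - 44*y + 360

Identify coefficients: p = 9, q = 6, r = 11.
Plug into h(y) = y^3 - p y^2 - 4 r y + (4 p r - q^2):
  h(y) = y^3 - (9) y^2 - 4*(11) y + (4*(9)*(11) - (6)^2)
       = y^3 + (-9) y^2 + (-44) y + (360).
Simplifying: h(y) = y^3 - 9*y^2 - 44*y + 360.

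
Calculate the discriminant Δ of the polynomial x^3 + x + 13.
Δ = -4567

For a depressed cubic x^3 + p x + q the discriminant is Δ = -4 p^3 - 27 q^2 = -4*(1)^3 - 27*(13)^2 = -4 - 4563 = -4567.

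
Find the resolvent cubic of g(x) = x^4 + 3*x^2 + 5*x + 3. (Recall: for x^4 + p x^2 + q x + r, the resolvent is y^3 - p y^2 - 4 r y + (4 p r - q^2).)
h(y) = y^3 - 3*y^2 - 12*y + 11

Identify coefficients: p = 3, q = 5, r = 3.
Plug into h(y) = y^3 - p y^2 - 4 r y + (4 p r - q^2):
  h(y) = y^3 - (3) y^2 - 4*(3) y + (4*(3)*(3) - (5)^2)
       = y^3 + (-3) y^2 + (-12) y + (11).
Simplifying: h(y) = y^3 - 3*y^2 - 12*y + 11.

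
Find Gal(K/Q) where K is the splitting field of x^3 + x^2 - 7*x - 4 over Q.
Gal(K/Q) = S_3 (symmetric group of order 6)

Compute the discriminant of x^3 + (1)*x^2 + (-7)*x + (-4): Δ = 1509. Since Δ is not a rational square, the Galois group is not contained in A_3; it must be the full S_3 (irreducibility of the cubic rules out anything smaller).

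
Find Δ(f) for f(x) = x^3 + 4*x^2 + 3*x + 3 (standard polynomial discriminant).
Δ = -327

For x^3 + a x^2 + b x + c the discriminant is Δ = 18 a b c - 4 a^3 c + a^2 b^2 - 4 b^3 - 27 c^2.
Plug a = 4, b = 3, c = 3:
  18*(4)*(3)*(3) - 4*(4)^3*(3) + (4)^2*(3)^2 - 4*(3)^3 - 27*(3)^2
  = 648 + (-768) + 144 + (-108) + (-243)
  = -327.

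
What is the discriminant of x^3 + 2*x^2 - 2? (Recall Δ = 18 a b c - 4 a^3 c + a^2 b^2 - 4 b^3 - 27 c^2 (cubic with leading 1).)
Δ = -44

For x^3 + a x^2 + b x + c the discriminant is Δ = 18 a b c - 4 a^3 c + a^2 b^2 - 4 b^3 - 27 c^2.
Plug a = 2, b = 0, c = -2:
  18*(2)*(0)*(-2) - 4*(2)^3*(-2) + (2)^2*(0)^2 - 4*(0)^3 - 27*(-2)^2
  = 0 + (64) + 0 + (0) + (-108)
  = -44.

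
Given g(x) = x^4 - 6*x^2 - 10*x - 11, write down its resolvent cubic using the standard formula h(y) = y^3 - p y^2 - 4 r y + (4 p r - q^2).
h(y) = y^3 + 6*y^2 + 44*y + 164

Identify coefficients: p = -6, q = -10, r = -11.
Plug into h(y) = y^3 - p y^2 - 4 r y + (4 p r - q^2):
  h(y) = y^3 - (-6) y^2 - 4*(-11) y + (4*(-6)*(-11) - (-10)^2)
       = y^3 + (6) y^2 + (44) y + (164).
Simplifying: h(y) = y^3 + 6*y^2 + 44*y + 164.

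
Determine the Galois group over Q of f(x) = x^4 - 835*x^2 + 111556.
Gal(K/Q) = Z/2Z (cyclic of order 2)

f factors as (x^2 - 668)(x^2 - 167), so the splitting field is K = Q(sqrt(668), sqrt(167)). The squarefree part of 668 is 167 and the squarefree part of 167 is also 167, so sqrt(668) and sqrt(167) are both rational multiples of sqrt(167). Hence Q(sqrt(668)) = Q(sqrt(167)) = Q(sqrt(167)), and the splitting field collapses to a single degree-2 extension with Galois group Z/2Z.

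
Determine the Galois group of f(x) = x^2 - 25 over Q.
Gal(K/Q) = trivial group (order 1)

x^2 - 25 factors as (x - 5)(x + 5) over Q, so its splitting field is Q itself and the Galois group is trivial.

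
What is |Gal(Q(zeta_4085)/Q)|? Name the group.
|Gal(Q(zeta_4085)/Q)| = phi(4085) = 3024; group ≅ (Z/4085Z)^* ≅ Z/4Z × Z/18Z × Z/42Z

The n-th cyclotomic polynomial Φ_4085(x) is the minimal polynomial of zeta_4085 over Q and has degree phi(4085) = 3024. So Q(zeta_4085) is a degree-3024 Galois extension with Galois group (Z/4085Z)^*. By CRT, (Z/4085Z)^* ≅ (Z/5Z)^* × (Z/19Z)^* × (Z/43Z)^*. Each prime-power unit group is (Z/5Z)^* ≅ Z/4Z; (Z/19Z)^* ≅ Z/18Z; (Z/43Z)^* ≅ Z/42Z. Hence Gal(Q(zeta_4085)/Q) ≅ Z/4Z × Z/18Z × Z/42Z.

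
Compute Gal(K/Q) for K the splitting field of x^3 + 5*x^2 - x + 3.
Gal(K/Q) = S_3 (symmetric group of order 6)

Compute the discriminant of x^3 + (5)*x^2 + (-1)*x + (3): Δ = -1984. Since Δ is not a rational square, the Galois group is not contained in A_3; it must be the full S_3 (irreducibility of the cubic rules out anything smaller).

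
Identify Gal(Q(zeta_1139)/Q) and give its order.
|Gal(Q(zeta_1139)/Q)| = phi(1139) = 1056; group ≅ (Z/1139Z)^* ≅ Z/16Z × Z/66Z

The n-th cyclotomic polynomial Φ_1139(x) is the minimal polynomial of zeta_1139 over Q and has degree phi(1139) = 1056. So Q(zeta_1139) is a degree-1056 Galois extension with Galois group (Z/1139Z)^*. By CRT, (Z/1139Z)^* ≅ (Z/17Z)^* × (Z/67Z)^*. Each prime-power unit group is (Z/17Z)^* ≅ Z/16Z; (Z/67Z)^* ≅ Z/66Z. Hence Gal(Q(zeta_1139)/Q) ≅ Z/16Z × Z/66Z.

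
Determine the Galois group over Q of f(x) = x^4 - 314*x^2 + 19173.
Gal(K/Q) = V_4 (Klein four-group, Z/2Z × Z/2Z)

f factors as (x^2 - 83)(x^2 - 231), so the splitting field is K = Q(sqrt(83), sqrt(231)). The elements 83, 231, 19173 are all non-squares in Q, so sqrt(83) and sqrt(231) generate independent quadratic extensions. Thus [K:Q] = 4 and Gal(K/Q) is generated by the two order-2 automorphisms sqrt(83) ↦ -sqrt(83) and sqrt(231) ↦ -sqrt(231), giving V_4.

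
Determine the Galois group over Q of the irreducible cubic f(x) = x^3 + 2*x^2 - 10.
Gal(K/Q) = S_3 (symmetric group of order 6)

Compute the discriminant of x^3 + (2)*x^2 + (0)*x + (-10): Δ = -2380. Since Δ is not a rational square, the Galois group is not contained in A_3; it must be the full S_3 (irreducibility of the cubic rules out anything smaller).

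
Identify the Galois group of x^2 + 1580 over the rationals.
Gal(K/Q) = Z/2Z (cyclic of order 2)

x^2 + 1580 is irreducible over Q since -1580 is not a rational square. The splitting field Q(sqrt(-1580)) has degree 2 over Q, and its unique nontrivial automorphism is sqrt(-1580) ↦ -sqrt(-1580). Hence Gal(Q(sqrt(-1580))/Q) = Z/2Z.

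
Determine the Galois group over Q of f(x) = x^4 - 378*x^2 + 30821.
Gal(K/Q) = V_4 (Klein four-group, Z/2Z × Z/2Z)

f factors as (x^2 - 119)(x^2 - 259), so the splitting field is K = Q(sqrt(119), sqrt(259)). The elements 119, 259, 30821 are all non-squares in Q, so sqrt(119) and sqrt(259) generate independent quadratic extensions. Thus [K:Q] = 4 and Gal(K/Q) is generated by the two order-2 automorphisms sqrt(119) ↦ -sqrt(119) and sqrt(259) ↦ -sqrt(259), giving V_4.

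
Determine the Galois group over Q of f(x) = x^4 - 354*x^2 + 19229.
Gal(K/Q) = V_4 (Klein four-group, Z/2Z × Z/2Z)

f factors as (x^2 - 67)(x^2 - 287), so the splitting field is K = Q(sqrt(67), sqrt(287)). The elements 67, 287, 19229 are all non-squares in Q, so sqrt(67) and sqrt(287) generate independent quadratic extensions. Thus [K:Q] = 4 and Gal(K/Q) is generated by the two order-2 automorphisms sqrt(67) ↦ -sqrt(67) and sqrt(287) ↦ -sqrt(287), giving V_4.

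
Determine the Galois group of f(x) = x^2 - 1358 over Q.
Gal(K/Q) = Z/2Z (cyclic of order 2)

x^2 - 1358 is irreducible over Q since 1358 is not a rational square. The splitting field Q(sqrt(1358)) has degree 2 over Q, and its unique nontrivial automorphism is sqrt(1358) ↦ -sqrt(1358). Hence Gal(Q(sqrt(1358))/Q) = Z/2Z.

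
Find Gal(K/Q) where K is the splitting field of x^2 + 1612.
Gal(K/Q) = Z/2Z (cyclic of order 2)

x^2 + 1612 is irreducible over Q since -1612 is not a rational square. The splitting field Q(sqrt(-1612)) has degree 2 over Q, and its unique nontrivial automorphism is sqrt(-1612) ↦ -sqrt(-1612). Hence Gal(Q(sqrt(-1612))/Q) = Z/2Z.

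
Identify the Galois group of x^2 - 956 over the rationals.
Gal(K/Q) = Z/2Z (cyclic of order 2)

x^2 - 956 is irreducible over Q since 956 is not a rational square. The splitting field Q(sqrt(956)) has degree 2 over Q, and its unique nontrivial automorphism is sqrt(956) ↦ -sqrt(956). Hence Gal(Q(sqrt(956))/Q) = Z/2Z.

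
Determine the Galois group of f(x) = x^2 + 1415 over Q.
Gal(K/Q) = Z/2Z (cyclic of order 2)

x^2 + 1415 is irreducible over Q since -1415 is not a rational square. The splitting field Q(sqrt(-1415)) has degree 2 over Q, and its unique nontrivial automorphism is sqrt(-1415) ↦ -sqrt(-1415). Hence Gal(Q(sqrt(-1415))/Q) = Z/2Z.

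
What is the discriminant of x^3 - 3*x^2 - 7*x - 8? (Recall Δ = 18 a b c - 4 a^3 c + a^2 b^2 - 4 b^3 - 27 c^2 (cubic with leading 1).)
Δ = -3803

For x^3 + a x^2 + b x + c the discriminant is Δ = 18 a b c - 4 a^3 c + a^2 b^2 - 4 b^3 - 27 c^2.
Plug a = -3, b = -7, c = -8:
  18*(-3)*(-7)*(-8) - 4*(-3)^3*(-8) + (-3)^2*(-7)^2 - 4*(-7)^3 - 27*(-8)^2
  = -3024 + (-864) + 441 + (1372) + (-1728)
  = -3803.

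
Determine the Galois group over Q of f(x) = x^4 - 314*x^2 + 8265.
Gal(K/Q) = V_4 (Klein four-group, Z/2Z × Z/2Z)

f factors as (x^2 - 285)(x^2 - 29), so the splitting field is K = Q(sqrt(285), sqrt(29)). The elements 285, 29, 8265 are all non-squares in Q, so sqrt(285) and sqrt(29) generate independent quadratic extensions. Thus [K:Q] = 4 and Gal(K/Q) is generated by the two order-2 automorphisms sqrt(285) ↦ -sqrt(285) and sqrt(29) ↦ -sqrt(29), giving V_4.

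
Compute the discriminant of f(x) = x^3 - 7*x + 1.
Δ = 1345

For a depressed cubic x^3 + p x + q the discriminant is Δ = -4 p^3 - 27 q^2 = -4*(-7)^3 - 27*(1)^2 = 1372 - 27 = 1345.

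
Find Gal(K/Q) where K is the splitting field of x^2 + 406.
Gal(K/Q) = Z/2Z (cyclic of order 2)

x^2 + 406 is irreducible over Q since -406 is not a rational square. The splitting field Q(sqrt(-406)) has degree 2 over Q, and its unique nontrivial automorphism is sqrt(-406) ↦ -sqrt(-406). Hence Gal(Q(sqrt(-406))/Q) = Z/2Z.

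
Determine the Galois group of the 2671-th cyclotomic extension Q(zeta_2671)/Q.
|Gal(Q(zeta_2671)/Q)| = phi(2671) = 2670; group ≅ (Z/2671Z)^* ≅ Z/2670Z

The n-th cyclotomic polynomial Φ_2671(x) is the minimal polynomial of zeta_2671 over Q and has degree phi(2671) = 2670. So Q(zeta_2671) is a degree-2670 Galois extension with Galois group (Z/2671Z)^*. (Z/2671Z)^* is cyclic since 2671 is an odd prime power (or 4). Hence Gal(Q(zeta_2671)/Q) ≅ Z/2670Z.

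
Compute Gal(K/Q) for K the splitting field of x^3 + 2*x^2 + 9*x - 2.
Gal(K/Q) = S_3 (symmetric group of order 6)

Compute the discriminant of x^3 + (2)*x^2 + (9)*x + (-2): Δ = -3284. Since Δ is not a rational square, the Galois group is not contained in A_3; it must be the full S_3 (irreducibility of the cubic rules out anything smaller).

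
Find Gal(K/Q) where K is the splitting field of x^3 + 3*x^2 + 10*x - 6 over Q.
Gal(K/Q) = S_3 (symmetric group of order 6)

Compute the discriminant of x^3 + (3)*x^2 + (10)*x + (-6): Δ = -6664. Since Δ is not a rational square, the Galois group is not contained in A_3; it must be the full S_3 (irreducibility of the cubic rules out anything smaller).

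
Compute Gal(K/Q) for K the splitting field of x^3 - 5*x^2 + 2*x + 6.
Gal(K/Q) = S_3 (symmetric group of order 6)

Compute the discriminant of x^3 + (-5)*x^2 + (2)*x + (6): Δ = 1016. Since Δ is not a rational square, the Galois group is not contained in A_3; it must be the full S_3 (irreducibility of the cubic rules out anything smaller).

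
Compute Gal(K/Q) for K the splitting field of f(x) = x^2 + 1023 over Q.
Gal(K/Q) = Z/2Z (cyclic of order 2)

x^2 + 1023 is irreducible over Q since -1023 is not a rational square. The splitting field Q(sqrt(-1023)) has degree 2 over Q, and its unique nontrivial automorphism is sqrt(-1023) ↦ -sqrt(-1023). Hence Gal(Q(sqrt(-1023))/Q) = Z/2Z.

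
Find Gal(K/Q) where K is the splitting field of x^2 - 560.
Gal(K/Q) = Z/2Z (cyclic of order 2)

x^2 - 560 is irreducible over Q since 560 is not a rational square. The splitting field Q(sqrt(560)) has degree 2 over Q, and its unique nontrivial automorphism is sqrt(560) ↦ -sqrt(560). Hence Gal(Q(sqrt(560))/Q) = Z/2Z.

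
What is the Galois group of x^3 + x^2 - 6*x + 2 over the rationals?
Gal(K/Q) = S_3 (symmetric group of order 6)

Compute the discriminant of x^3 + (1)*x^2 + (-6)*x + (2): Δ = 568. Since Δ is not a rational square, the Galois group is not contained in A_3; it must be the full S_3 (irreducibility of the cubic rules out anything smaller).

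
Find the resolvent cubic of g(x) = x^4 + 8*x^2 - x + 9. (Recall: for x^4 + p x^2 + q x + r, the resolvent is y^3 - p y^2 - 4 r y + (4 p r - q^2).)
h(y) = y^3 - 8*y^2 - 36*y + 287

Identify coefficients: p = 8, q = -1, r = 9.
Plug into h(y) = y^3 - p y^2 - 4 r y + (4 p r - q^2):
  h(y) = y^3 - (8) y^2 - 4*(9) y + (4*(8)*(9) - (-1)^2)
       = y^3 + (-8) y^2 + (-36) y + (287).
Simplifying: h(y) = y^3 - 8*y^2 - 36*y + 287.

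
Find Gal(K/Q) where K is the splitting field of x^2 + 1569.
Gal(K/Q) = Z/2Z (cyclic of order 2)

x^2 + 1569 is irreducible over Q since -1569 is not a rational square. The splitting field Q(sqrt(-1569)) has degree 2 over Q, and its unique nontrivial automorphism is sqrt(-1569) ↦ -sqrt(-1569). Hence Gal(Q(sqrt(-1569))/Q) = Z/2Z.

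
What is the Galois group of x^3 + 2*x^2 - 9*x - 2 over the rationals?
Gal(K/Q) = A_3 (cyclic of order 3)

Compute the discriminant of x^3 + (2)*x^2 + (-9)*x + (-2): Δ = 3844. Since Δ is a perfect square (Δ = 62^2), the Galois group is contained in A_3. Irreducibility forces the group to be transitive on three roots, so Gal = A_3.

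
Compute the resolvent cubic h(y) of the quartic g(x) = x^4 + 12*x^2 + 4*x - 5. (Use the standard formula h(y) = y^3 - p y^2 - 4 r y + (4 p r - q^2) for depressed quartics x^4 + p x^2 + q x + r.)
h(y) = y^3 - 12*y^2 + 20*y - 256

Identify coefficients: p = 12, q = 4, r = -5.
Plug into h(y) = y^3 - p y^2 - 4 r y + (4 p r - q^2):
  h(y) = y^3 - (12) y^2 - 4*(-5) y + (4*(12)*(-5) - (4)^2)
       = y^3 + (-12) y^2 + (20) y + (-256).
Simplifying: h(y) = y^3 - 12*y^2 + 20*y - 256.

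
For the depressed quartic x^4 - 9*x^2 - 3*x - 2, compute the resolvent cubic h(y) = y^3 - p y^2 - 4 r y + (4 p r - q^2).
h(y) = y^3 + 9*y^2 + 8*y + 63

Identify coefficients: p = -9, q = -3, r = -2.
Plug into h(y) = y^3 - p y^2 - 4 r y + (4 p r - q^2):
  h(y) = y^3 - (-9) y^2 - 4*(-2) y + (4*(-9)*(-2) - (-3)^2)
       = y^3 + (9) y^2 + (8) y + (63).
Simplifying: h(y) = y^3 + 9*y^2 + 8*y + 63.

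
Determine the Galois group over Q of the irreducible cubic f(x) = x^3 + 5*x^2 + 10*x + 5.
Gal(K/Q) = S_3 (symmetric group of order 6)

Compute the discriminant of x^3 + (5)*x^2 + (10)*x + (5): Δ = -175. Since Δ is not a rational square, the Galois group is not contained in A_3; it must be the full S_3 (irreducibility of the cubic rules out anything smaller).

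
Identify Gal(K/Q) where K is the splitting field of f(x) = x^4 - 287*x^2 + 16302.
Gal(K/Q) = V_4 (Klein four-group, Z/2Z × Z/2Z)

f factors as (x^2 - 209)(x^2 - 78), so the splitting field is K = Q(sqrt(209), sqrt(78)). The elements 209, 78, 16302 are all non-squares in Q, so sqrt(209) and sqrt(78) generate independent quadratic extensions. Thus [K:Q] = 4 and Gal(K/Q) is generated by the two order-2 automorphisms sqrt(209) ↦ -sqrt(209) and sqrt(78) ↦ -sqrt(78), giving V_4.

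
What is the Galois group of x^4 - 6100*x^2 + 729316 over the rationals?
Gal(K/Q) = Z/2Z (cyclic of order 2)

f factors as (x^2 - 122)(x^2 - 5978), so the splitting field is K = Q(sqrt(122), sqrt(5978)). The squarefree part of 122 is 122 and the squarefree part of 5978 is also 122, so sqrt(122) and sqrt(5978) are both rational multiples of sqrt(122). Hence Q(sqrt(122)) = Q(sqrt(5978)) = Q(sqrt(122)), and the splitting field collapses to a single degree-2 extension with Galois group Z/2Z.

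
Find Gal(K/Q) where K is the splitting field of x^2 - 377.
Gal(K/Q) = Z/2Z (cyclic of order 2)

x^2 - 377 is irreducible over Q since 377 is not a rational square. The splitting field Q(sqrt(377)) has degree 2 over Q, and its unique nontrivial automorphism is sqrt(377) ↦ -sqrt(377). Hence Gal(Q(sqrt(377))/Q) = Z/2Z.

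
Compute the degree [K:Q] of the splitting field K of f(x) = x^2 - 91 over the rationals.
[K:Q] = 2

The polynomial x^2 - 91 is irreducible over Q since 91 is not a perfect square. Its splitting field is Q(sqrt(91)), which has degree 2 over Q.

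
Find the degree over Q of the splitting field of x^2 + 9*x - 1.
[K:Q] = 2

The discriminant of x^2 + (9)*x + (-1) is b^2 - 4c = 81 - (-4) = 85. Since 85 is not a perfect square in Q, the polynomial is irreducible over Q. Its two roots generate a degree-2 extension, so [K:Q] = 2.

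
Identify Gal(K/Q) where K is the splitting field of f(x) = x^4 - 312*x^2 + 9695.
Gal(K/Q) = V_4 (Klein four-group, Z/2Z × Z/2Z)

f factors as (x^2 - 277)(x^2 - 35), so the splitting field is K = Q(sqrt(277), sqrt(35)). The elements 277, 35, 9695 are all non-squares in Q, so sqrt(277) and sqrt(35) generate independent quadratic extensions. Thus [K:Q] = 4 and Gal(K/Q) is generated by the two order-2 automorphisms sqrt(277) ↦ -sqrt(277) and sqrt(35) ↦ -sqrt(35), giving V_4.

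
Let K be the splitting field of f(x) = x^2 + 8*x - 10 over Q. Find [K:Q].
[K:Q] = 2

The discriminant of x^2 + (8)*x + (-10) is b^2 - 4c = 64 - (-40) = 104. Since 104 is not a perfect square in Q, the polynomial is irreducible over Q. Its two roots generate a degree-2 extension, so [K:Q] = 2.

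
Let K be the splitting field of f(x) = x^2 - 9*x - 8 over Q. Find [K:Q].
[K:Q] = 2

The discriminant of x^2 + (-9)*x + (-8) is b^2 - 4c = 81 - (-32) = 113. Since 113 is not a perfect square in Q, the polynomial is irreducible over Q. Its two roots generate a degree-2 extension, so [K:Q] = 2.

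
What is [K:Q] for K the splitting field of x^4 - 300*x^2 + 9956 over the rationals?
[K:Q] = 4

f factors as (x^2 - 38)(x^2 - 262); the splitting field is K = Q(sqrt(38), sqrt(262)). Since 38, 262, and 9956 are all non-squares in Q, the three subfields Q(sqrt(38)), Q(sqrt(262)), Q(sqrt(9956)) are distinct degree-2 extensions, so [K:Q] = 4 (Klein four Galois group).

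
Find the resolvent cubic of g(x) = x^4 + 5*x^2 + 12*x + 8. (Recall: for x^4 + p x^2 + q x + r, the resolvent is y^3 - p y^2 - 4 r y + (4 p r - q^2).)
h(y) = y^3 - 5*y^2 - 32*y + 16

Identify coefficients: p = 5, q = 12, r = 8.
Plug into h(y) = y^3 - p y^2 - 4 r y + (4 p r - q^2):
  h(y) = y^3 - (5) y^2 - 4*(8) y + (4*(5)*(8) - (12)^2)
       = y^3 + (-5) y^2 + (-32) y + (16).
Simplifying: h(y) = y^3 - 5*y^2 - 32*y + 16.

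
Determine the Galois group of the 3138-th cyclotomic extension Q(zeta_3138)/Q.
|Gal(Q(zeta_3138)/Q)| = phi(3138) = 1044; group ≅ (Z/3138Z)^* ≅ Z/2Z × Z/522Z

The n-th cyclotomic polynomial Φ_3138(x) is the minimal polynomial of zeta_3138 over Q and has degree phi(3138) = 1044. So Q(zeta_3138) is a degree-1044 Galois extension with Galois group (Z/3138Z)^*. By CRT, (Z/3138Z)^* ≅ (Z/2Z)^* × (Z/3Z)^* × (Z/523Z)^*. Each prime-power unit group is (Z/2Z)^* ≅ trivial group (order 1); (Z/3Z)^* ≅ Z/2Z; (Z/523Z)^* ≅ Z/522Z. Hence Gal(Q(zeta_3138)/Q) ≅ Z/2Z × Z/522Z.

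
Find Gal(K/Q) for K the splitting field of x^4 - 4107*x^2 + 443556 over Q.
Gal(K/Q) = Z/2Z (cyclic of order 2)

f factors as (x^2 - 3996)(x^2 - 111), so the splitting field is K = Q(sqrt(3996), sqrt(111)). The squarefree part of 3996 is 111 and the squarefree part of 111 is also 111, so sqrt(3996) and sqrt(111) are both rational multiples of sqrt(111). Hence Q(sqrt(3996)) = Q(sqrt(111)) = Q(sqrt(111)), and the splitting field collapses to a single degree-2 extension with Galois group Z/2Z.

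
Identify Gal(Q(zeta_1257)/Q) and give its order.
|Gal(Q(zeta_1257)/Q)| = phi(1257) = 836; group ≅ (Z/1257Z)^* ≅ Z/2Z × Z/418Z

The n-th cyclotomic polynomial Φ_1257(x) is the minimal polynomial of zeta_1257 over Q and has degree phi(1257) = 836. So Q(zeta_1257) is a degree-836 Galois extension with Galois group (Z/1257Z)^*. By CRT, (Z/1257Z)^* ≅ (Z/3Z)^* × (Z/419Z)^*. Each prime-power unit group is (Z/3Z)^* ≅ Z/2Z; (Z/419Z)^* ≅ Z/418Z. Hence Gal(Q(zeta_1257)/Q) ≅ Z/2Z × Z/418Z.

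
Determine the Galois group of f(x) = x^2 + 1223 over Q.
Gal(K/Q) = Z/2Z (cyclic of order 2)

x^2 + 1223 is irreducible over Q since -1223 is not a rational square. The splitting field Q(sqrt(-1223)) has degree 2 over Q, and its unique nontrivial automorphism is sqrt(-1223) ↦ -sqrt(-1223). Hence Gal(Q(sqrt(-1223))/Q) = Z/2Z.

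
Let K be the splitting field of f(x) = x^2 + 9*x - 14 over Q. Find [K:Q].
[K:Q] = 2

The discriminant of x^2 + (9)*x + (-14) is b^2 - 4c = 81 - (-56) = 137. Since 137 is not a perfect square in Q, the polynomial is irreducible over Q. Its two roots generate a degree-2 extension, so [K:Q] = 2.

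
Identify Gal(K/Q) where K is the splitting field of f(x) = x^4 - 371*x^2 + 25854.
Gal(K/Q) = V_4 (Klein four-group, Z/2Z × Z/2Z)

f factors as (x^2 - 93)(x^2 - 278), so the splitting field is K = Q(sqrt(93), sqrt(278)). The elements 93, 278, 25854 are all non-squares in Q, so sqrt(93) and sqrt(278) generate independent quadratic extensions. Thus [K:Q] = 4 and Gal(K/Q) is generated by the two order-2 automorphisms sqrt(93) ↦ -sqrt(93) and sqrt(278) ↦ -sqrt(278), giving V_4.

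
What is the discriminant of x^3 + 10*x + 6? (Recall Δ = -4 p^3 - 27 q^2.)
Δ = -4972

For a depressed cubic x^3 + p x + q the discriminant is Δ = -4 p^3 - 27 q^2 = -4*(10)^3 - 27*(6)^2 = -4000 - 972 = -4972.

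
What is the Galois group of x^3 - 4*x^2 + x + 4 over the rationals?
Gal(K/Q) = S_3 (symmetric group of order 6)

Compute the discriminant of x^3 + (-4)*x^2 + (1)*x + (4): Δ = 316. Since Δ is not a rational square, the Galois group is not contained in A_3; it must be the full S_3 (irreducibility of the cubic rules out anything smaller).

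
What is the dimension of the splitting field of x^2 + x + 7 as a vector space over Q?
[K:Q] = 2

The discriminant of x^2 + (1)*x + (7) is b^2 - 4c = 1 - (28) = -27. Since -27 is not a perfect square in Q, the polynomial is irreducible over Q. Its two roots generate a degree-2 extension, so [K:Q] = 2.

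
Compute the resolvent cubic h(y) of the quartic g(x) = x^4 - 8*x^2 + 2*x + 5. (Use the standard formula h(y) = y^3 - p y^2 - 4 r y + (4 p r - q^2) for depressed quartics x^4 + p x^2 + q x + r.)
h(y) = y^3 + 8*y^2 - 20*y - 164

Identify coefficients: p = -8, q = 2, r = 5.
Plug into h(y) = y^3 - p y^2 - 4 r y + (4 p r - q^2):
  h(y) = y^3 - (-8) y^2 - 4*(5) y + (4*(-8)*(5) - (2)^2)
       = y^3 + (8) y^2 + (-20) y + (-164).
Simplifying: h(y) = y^3 + 8*y^2 - 20*y - 164.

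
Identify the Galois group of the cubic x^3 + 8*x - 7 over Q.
Gal(K/Q) = S_3 (symmetric group of order 6)

Compute the discriminant of x^3 + (0)*x^2 + (8)*x + (-7): Δ = -3371. Since Δ is not a rational square, the Galois group is not contained in A_3; it must be the full S_3 (irreducibility of the cubic rules out anything smaller).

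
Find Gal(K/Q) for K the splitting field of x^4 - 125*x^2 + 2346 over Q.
Gal(K/Q) = V_4 (Klein four-group, Z/2Z × Z/2Z)

f factors as (x^2 - 23)(x^2 - 102), so the splitting field is K = Q(sqrt(23), sqrt(102)). The elements 23, 102, 2346 are all non-squares in Q, so sqrt(23) and sqrt(102) generate independent quadratic extensions. Thus [K:Q] = 4 and Gal(K/Q) is generated by the two order-2 automorphisms sqrt(23) ↦ -sqrt(23) and sqrt(102) ↦ -sqrt(102), giving V_4.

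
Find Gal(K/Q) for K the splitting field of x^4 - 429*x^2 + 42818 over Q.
Gal(K/Q) = V_4 (Klein four-group, Z/2Z × Z/2Z)

f factors as (x^2 - 271)(x^2 - 158), so the splitting field is K = Q(sqrt(271), sqrt(158)). The elements 271, 158, 42818 are all non-squares in Q, so sqrt(271) and sqrt(158) generate independent quadratic extensions. Thus [K:Q] = 4 and Gal(K/Q) is generated by the two order-2 automorphisms sqrt(271) ↦ -sqrt(271) and sqrt(158) ↦ -sqrt(158), giving V_4.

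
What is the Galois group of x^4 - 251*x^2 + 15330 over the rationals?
Gal(K/Q) = V_4 (Klein four-group, Z/2Z × Z/2Z)

f factors as (x^2 - 146)(x^2 - 105), so the splitting field is K = Q(sqrt(146), sqrt(105)). The elements 146, 105, 15330 are all non-squares in Q, so sqrt(146) and sqrt(105) generate independent quadratic extensions. Thus [K:Q] = 4 and Gal(K/Q) is generated by the two order-2 automorphisms sqrt(146) ↦ -sqrt(146) and sqrt(105) ↦ -sqrt(105), giving V_4.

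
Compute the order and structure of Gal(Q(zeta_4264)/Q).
|Gal(Q(zeta_4264)/Q)| = phi(4264) = 1920; group ≅ (Z/4264Z)^* ≅ Z/2Z × Z/2Z × Z/12Z × Z/40Z

The n-th cyclotomic polynomial Φ_4264(x) is the minimal polynomial of zeta_4264 over Q and has degree phi(4264) = 1920. So Q(zeta_4264) is a degree-1920 Galois extension with Galois group (Z/4264Z)^*. By CRT, (Z/4264Z)^* ≅ (Z/8Z)^* × (Z/13Z)^* × (Z/41Z)^*. Each prime-power unit group is (Z/8Z)^* ≅ Z/2Z × Z/2Z; (Z/13Z)^* ≅ Z/12Z; (Z/41Z)^* ≅ Z/40Z. Hence Gal(Q(zeta_4264)/Q) ≅ Z/2Z × Z/2Z × Z/12Z × Z/40Z.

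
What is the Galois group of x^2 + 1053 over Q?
Gal(K/Q) = Z/2Z (cyclic of order 2)

x^2 + 1053 is irreducible over Q since -1053 is not a rational square. The splitting field Q(sqrt(-1053)) has degree 2 over Q, and its unique nontrivial automorphism is sqrt(-1053) ↦ -sqrt(-1053). Hence Gal(Q(sqrt(-1053))/Q) = Z/2Z.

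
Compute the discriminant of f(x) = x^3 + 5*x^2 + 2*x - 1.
Δ = 361

For x^3 + a x^2 + b x + c the discriminant is Δ = 18 a b c - 4 a^3 c + a^2 b^2 - 4 b^3 - 27 c^2.
Plug a = 5, b = 2, c = -1:
  18*(5)*(2)*(-1) - 4*(5)^3*(-1) + (5)^2*(2)^2 - 4*(2)^3 - 27*(-1)^2
  = -180 + (500) + 100 + (-32) + (-27)
  = 361.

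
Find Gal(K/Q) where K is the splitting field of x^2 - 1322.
Gal(K/Q) = Z/2Z (cyclic of order 2)

x^2 - 1322 is irreducible over Q since 1322 is not a rational square. The splitting field Q(sqrt(1322)) has degree 2 over Q, and its unique nontrivial automorphism is sqrt(1322) ↦ -sqrt(1322). Hence Gal(Q(sqrt(1322))/Q) = Z/2Z.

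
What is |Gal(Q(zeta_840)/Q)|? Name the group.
|Gal(Q(zeta_840)/Q)| = phi(840) = 192; group ≅ (Z/840Z)^* ≅ Z/2Z × Z/2Z × Z/2Z × Z/4Z × Z/6Z

The n-th cyclotomic polynomial Φ_840(x) is the minimal polynomial of zeta_840 over Q and has degree phi(840) = 192. So Q(zeta_840) is a degree-192 Galois extension with Galois group (Z/840Z)^*. By CRT, (Z/840Z)^* ≅ (Z/8Z)^* × (Z/3Z)^* × (Z/5Z)^* × (Z/7Z)^*. Each prime-power unit group is (Z/8Z)^* ≅ Z/2Z × Z/2Z; (Z/3Z)^* ≅ Z/2Z; (Z/5Z)^* ≅ Z/4Z; (Z/7Z)^* ≅ Z/6Z. Hence Gal(Q(zeta_840)/Q) ≅ Z/2Z × Z/2Z × Z/2Z × Z/4Z × Z/6Z.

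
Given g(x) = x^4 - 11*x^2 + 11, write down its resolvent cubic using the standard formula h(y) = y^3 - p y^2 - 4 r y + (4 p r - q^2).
h(y) = y^3 + 11*y^2 - 44*y - 484

Identify coefficients: p = -11, q = 0, r = 11.
Plug into h(y) = y^3 - p y^2 - 4 r y + (4 p r - q^2):
  h(y) = y^3 - (-11) y^2 - 4*(11) y + (4*(-11)*(11) - (0)^2)
       = y^3 + (11) y^2 + (-44) y + (-484).
Simplifying: h(y) = y^3 + 11*y^2 - 44*y - 484.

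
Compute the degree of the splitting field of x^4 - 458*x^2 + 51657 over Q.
[K:Q] = 4

f factors as (x^2 - 257)(x^2 - 201); the splitting field is K = Q(sqrt(257), sqrt(201)). Since 257, 201, and 51657 are all non-squares in Q, the three subfields Q(sqrt(257)), Q(sqrt(201)), Q(sqrt(51657)) are distinct degree-2 extensions, so [K:Q] = 4 (Klein four Galois group).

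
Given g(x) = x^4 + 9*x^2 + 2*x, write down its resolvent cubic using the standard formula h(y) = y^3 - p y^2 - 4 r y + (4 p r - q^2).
h(y) = y^3 - 9*y^2 - 4

Identify coefficients: p = 9, q = 2, r = 0.
Plug into h(y) = y^3 - p y^2 - 4 r y + (4 p r - q^2):
  h(y) = y^3 - (9) y^2 - 4*(0) y + (4*(9)*(0) - (2)^2)
       = y^3 + (-9) y^2 + (0) y + (-4).
Simplifying: h(y) = y^3 - 9*y^2 - 4.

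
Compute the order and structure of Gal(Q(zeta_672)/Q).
|Gal(Q(zeta_672)/Q)| = phi(672) = 192; group ≅ (Z/672Z)^* ≅ Z/2Z × Z/2Z × Z/6Z × Z/8Z

The n-th cyclotomic polynomial Φ_672(x) is the minimal polynomial of zeta_672 over Q and has degree phi(672) = 192. So Q(zeta_672) is a degree-192 Galois extension with Galois group (Z/672Z)^*. By CRT, (Z/672Z)^* ≅ (Z/32Z)^* × (Z/3Z)^* × (Z/7Z)^*. Each prime-power unit group is (Z/32Z)^* ≅ Z/2Z × Z/8Z; (Z/3Z)^* ≅ Z/2Z; (Z/7Z)^* ≅ Z/6Z. Hence Gal(Q(zeta_672)/Q) ≅ Z/2Z × Z/2Z × Z/6Z × Z/8Z.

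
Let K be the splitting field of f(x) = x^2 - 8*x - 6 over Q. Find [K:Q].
[K:Q] = 2

The discriminant of x^2 + (-8)*x + (-6) is b^2 - 4c = 64 - (-24) = 88. Since 88 is not a perfect square in Q, the polynomial is irreducible over Q. Its two roots generate a degree-2 extension, so [K:Q] = 2.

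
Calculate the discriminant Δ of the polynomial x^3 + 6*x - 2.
Δ = -972

For a depressed cubic x^3 + p x + q the discriminant is Δ = -4 p^3 - 27 q^2 = -4*(6)^3 - 27*(-2)^2 = -864 - 108 = -972.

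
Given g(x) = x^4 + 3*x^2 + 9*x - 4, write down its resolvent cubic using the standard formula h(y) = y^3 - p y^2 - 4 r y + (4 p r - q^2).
h(y) = y^3 - 3*y^2 + 16*y - 129

Identify coefficients: p = 3, q = 9, r = -4.
Plug into h(y) = y^3 - p y^2 - 4 r y + (4 p r - q^2):
  h(y) = y^3 - (3) y^2 - 4*(-4) y + (4*(3)*(-4) - (9)^2)
       = y^3 + (-3) y^2 + (16) y + (-129).
Simplifying: h(y) = y^3 - 3*y^2 + 16*y - 129.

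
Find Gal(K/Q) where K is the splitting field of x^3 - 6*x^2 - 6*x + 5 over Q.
Gal(K/Q) = S_3 (symmetric group of order 6)

Compute the discriminant of x^3 + (-6)*x^2 + (-6)*x + (5): Δ = 9045. Since Δ is not a rational square, the Galois group is not contained in A_3; it must be the full S_3 (irreducibility of the cubic rules out anything smaller).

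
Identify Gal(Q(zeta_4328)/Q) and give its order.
|Gal(Q(zeta_4328)/Q)| = phi(4328) = 2160; group ≅ (Z/4328Z)^* ≅ Z/2Z × Z/2Z × Z/540Z

The n-th cyclotomic polynomial Φ_4328(x) is the minimal polynomial of zeta_4328 over Q and has degree phi(4328) = 2160. So Q(zeta_4328) is a degree-2160 Galois extension with Galois group (Z/4328Z)^*. By CRT, (Z/4328Z)^* ≅ (Z/8Z)^* × (Z/541Z)^*. Each prime-power unit group is (Z/8Z)^* ≅ Z/2Z × Z/2Z; (Z/541Z)^* ≅ Z/540Z. Hence Gal(Q(zeta_4328)/Q) ≅ Z/2Z × Z/2Z × Z/540Z.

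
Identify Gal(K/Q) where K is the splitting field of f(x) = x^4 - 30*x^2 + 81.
Gal(K/Q) = Z/2Z (cyclic of order 2)

f factors as (x^2 - 3)(x^2 - 27), so the splitting field is K = Q(sqrt(3), sqrt(27)). The squarefree part of 3 is 3 and the squarefree part of 27 is also 3, so sqrt(3) and sqrt(27) are both rational multiples of sqrt(3). Hence Q(sqrt(3)) = Q(sqrt(27)) = Q(sqrt(3)), and the splitting field collapses to a single degree-2 extension with Galois group Z/2Z.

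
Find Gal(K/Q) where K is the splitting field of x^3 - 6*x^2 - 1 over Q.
Gal(K/Q) = S_3 (symmetric group of order 6)

Compute the discriminant of x^3 + (-6)*x^2 + (0)*x + (-1): Δ = -891. Since Δ is not a rational square, the Galois group is not contained in A_3; it must be the full S_3 (irreducibility of the cubic rules out anything smaller).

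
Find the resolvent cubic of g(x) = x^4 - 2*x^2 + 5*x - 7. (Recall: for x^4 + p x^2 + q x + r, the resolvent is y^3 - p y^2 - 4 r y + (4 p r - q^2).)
h(y) = y^3 + 2*y^2 + 28*y + 31

Identify coefficients: p = -2, q = 5, r = -7.
Plug into h(y) = y^3 - p y^2 - 4 r y + (4 p r - q^2):
  h(y) = y^3 - (-2) y^2 - 4*(-7) y + (4*(-2)*(-7) - (5)^2)
       = y^3 + (2) y^2 + (28) y + (31).
Simplifying: h(y) = y^3 + 2*y^2 + 28*y + 31.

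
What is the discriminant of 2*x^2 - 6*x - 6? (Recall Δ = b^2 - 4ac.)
Δ = 84

For a quadratic a x^2 + b x + c the discriminant is Δ = b^2 - 4ac = (-6)^2 - 4*(2)*(-6) = 36 - (-48) = 84.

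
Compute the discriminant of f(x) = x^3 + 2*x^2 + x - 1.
Δ = -31

For x^3 + a x^2 + b x + c the discriminant is Δ = 18 a b c - 4 a^3 c + a^2 b^2 - 4 b^3 - 27 c^2.
Plug a = 2, b = 1, c = -1:
  18*(2)*(1)*(-1) - 4*(2)^3*(-1) + (2)^2*(1)^2 - 4*(1)^3 - 27*(-1)^2
  = -36 + (32) + 4 + (-4) + (-27)
  = -31.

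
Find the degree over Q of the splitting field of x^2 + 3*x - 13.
[K:Q] = 2

The discriminant of x^2 + (3)*x + (-13) is b^2 - 4c = 9 - (-52) = 61. Since 61 is not a perfect square in Q, the polynomial is irreducible over Q. Its two roots generate a degree-2 extension, so [K:Q] = 2.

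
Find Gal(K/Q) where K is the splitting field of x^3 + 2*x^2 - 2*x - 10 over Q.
Gal(K/Q) = S_3 (symmetric group of order 6)

Compute the discriminant of x^3 + (2)*x^2 + (-2)*x + (-10): Δ = -1612. Since Δ is not a rational square, the Galois group is not contained in A_3; it must be the full S_3 (irreducibility of the cubic rules out anything smaller).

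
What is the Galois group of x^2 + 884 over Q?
Gal(K/Q) = Z/2Z (cyclic of order 2)

x^2 + 884 is irreducible over Q since -884 is not a rational square. The splitting field Q(sqrt(-884)) has degree 2 over Q, and its unique nontrivial automorphism is sqrt(-884) ↦ -sqrt(-884). Hence Gal(Q(sqrt(-884))/Q) = Z/2Z.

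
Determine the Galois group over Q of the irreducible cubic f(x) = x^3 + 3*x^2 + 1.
Gal(K/Q) = S_3 (symmetric group of order 6)

Compute the discriminant of x^3 + (3)*x^2 + (0)*x + (1): Δ = -135. Since Δ is not a rational square, the Galois group is not contained in A_3; it must be the full S_3 (irreducibility of the cubic rules out anything smaller).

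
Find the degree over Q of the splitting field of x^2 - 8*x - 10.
[K:Q] = 2

The discriminant of x^2 + (-8)*x + (-10) is b^2 - 4c = 64 - (-40) = 104. Since 104 is not a perfect square in Q, the polynomial is irreducible over Q. Its two roots generate a degree-2 extension, so [K:Q] = 2.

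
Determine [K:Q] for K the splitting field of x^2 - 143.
[K:Q] = 2

The polynomial x^2 - 143 is irreducible over Q since 143 is not a perfect square. Its splitting field is Q(sqrt(143)), which has degree 2 over Q.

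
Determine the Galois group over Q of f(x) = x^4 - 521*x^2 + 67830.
Gal(K/Q) = V_4 (Klein four-group, Z/2Z × Z/2Z)

f factors as (x^2 - 255)(x^2 - 266), so the splitting field is K = Q(sqrt(255), sqrt(266)). The elements 255, 266, 67830 are all non-squares in Q, so sqrt(255) and sqrt(266) generate independent quadratic extensions. Thus [K:Q] = 4 and Gal(K/Q) is generated by the two order-2 automorphisms sqrt(255) ↦ -sqrt(255) and sqrt(266) ↦ -sqrt(266), giving V_4.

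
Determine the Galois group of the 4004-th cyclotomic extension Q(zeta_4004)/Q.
|Gal(Q(zeta_4004)/Q)| = phi(4004) = 1440; group ≅ (Z/4004Z)^* ≅ Z/2Z × Z/6Z × Z/10Z × Z/12Z

The n-th cyclotomic polynomial Φ_4004(x) is the minimal polynomial of zeta_4004 over Q and has degree phi(4004) = 1440. So Q(zeta_4004) is a degree-1440 Galois extension with Galois group (Z/4004Z)^*. By CRT, (Z/4004Z)^* ≅ (Z/4Z)^* × (Z/7Z)^* × (Z/11Z)^* × (Z/13Z)^*. Each prime-power unit group is (Z/4Z)^* ≅ Z/2Z; (Z/7Z)^* ≅ Z/6Z; (Z/11Z)^* ≅ Z/10Z; (Z/13Z)^* ≅ Z/12Z. Hence Gal(Q(zeta_4004)/Q) ≅ Z/2Z × Z/6Z × Z/10Z × Z/12Z.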